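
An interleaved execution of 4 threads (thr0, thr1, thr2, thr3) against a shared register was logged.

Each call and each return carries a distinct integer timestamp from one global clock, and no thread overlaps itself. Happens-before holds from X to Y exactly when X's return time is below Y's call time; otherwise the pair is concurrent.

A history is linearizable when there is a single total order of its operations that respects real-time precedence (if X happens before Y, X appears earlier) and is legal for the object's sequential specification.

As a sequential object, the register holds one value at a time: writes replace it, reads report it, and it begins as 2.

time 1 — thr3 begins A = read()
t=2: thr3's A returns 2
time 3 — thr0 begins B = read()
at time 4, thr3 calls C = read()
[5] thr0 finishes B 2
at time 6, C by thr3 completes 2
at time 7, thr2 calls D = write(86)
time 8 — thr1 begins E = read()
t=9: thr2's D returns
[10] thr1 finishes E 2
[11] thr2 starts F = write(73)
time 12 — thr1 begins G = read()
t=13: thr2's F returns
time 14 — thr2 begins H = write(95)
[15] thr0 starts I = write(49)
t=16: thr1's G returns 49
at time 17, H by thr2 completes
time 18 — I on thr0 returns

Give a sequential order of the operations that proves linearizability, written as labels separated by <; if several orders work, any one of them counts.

after step 1 (A read() → 2): value 2
after step 2 (B read() → 2): value 2
after step 3 (C read() → 2): value 2
after step 4 (E read() → 2): value 2
after step 5 (D write(86)): value 86
after step 6 (F write(73)): value 73
after step 7 (H write(95)): value 95
after step 8 (I write(49)): value 49
after step 9 (G read() → 49): value 49

A < B < C < E < D < F < H < I < G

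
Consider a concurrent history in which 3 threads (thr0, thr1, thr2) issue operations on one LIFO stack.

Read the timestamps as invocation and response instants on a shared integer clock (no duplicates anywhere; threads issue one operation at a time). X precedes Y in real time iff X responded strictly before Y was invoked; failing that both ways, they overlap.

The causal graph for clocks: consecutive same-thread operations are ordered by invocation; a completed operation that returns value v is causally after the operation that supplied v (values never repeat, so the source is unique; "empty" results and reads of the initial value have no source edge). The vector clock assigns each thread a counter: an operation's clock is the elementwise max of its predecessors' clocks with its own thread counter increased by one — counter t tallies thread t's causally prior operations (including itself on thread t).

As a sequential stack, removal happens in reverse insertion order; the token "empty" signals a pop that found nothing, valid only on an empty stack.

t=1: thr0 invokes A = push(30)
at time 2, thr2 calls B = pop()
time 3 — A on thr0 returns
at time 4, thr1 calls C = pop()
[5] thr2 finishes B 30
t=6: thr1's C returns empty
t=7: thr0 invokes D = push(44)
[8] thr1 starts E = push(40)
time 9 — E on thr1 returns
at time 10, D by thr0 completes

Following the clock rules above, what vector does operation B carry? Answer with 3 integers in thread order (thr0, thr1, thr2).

(1, 0, 1)

invoked at 4, C has no predecessors; its own thr1 bump gives (0, 1, 0)
invoked at 1, A has no predecessors; its own thr0 bump gives (1, 0, 0)
merge at E (invoked 8): VC(C)=(0, 1, 0), own-thread bump on thr1 → (0, 2, 0)
merge at B (invoked 2): VC(A)=(1, 0, 0), own-thread bump on thr2 → (1, 0, 1)
merge at D (invoked 7): VC(A)=(1, 0, 0), own-thread bump on thr0 → (2, 0, 0)
target: VC(B) = (1, 0, 1)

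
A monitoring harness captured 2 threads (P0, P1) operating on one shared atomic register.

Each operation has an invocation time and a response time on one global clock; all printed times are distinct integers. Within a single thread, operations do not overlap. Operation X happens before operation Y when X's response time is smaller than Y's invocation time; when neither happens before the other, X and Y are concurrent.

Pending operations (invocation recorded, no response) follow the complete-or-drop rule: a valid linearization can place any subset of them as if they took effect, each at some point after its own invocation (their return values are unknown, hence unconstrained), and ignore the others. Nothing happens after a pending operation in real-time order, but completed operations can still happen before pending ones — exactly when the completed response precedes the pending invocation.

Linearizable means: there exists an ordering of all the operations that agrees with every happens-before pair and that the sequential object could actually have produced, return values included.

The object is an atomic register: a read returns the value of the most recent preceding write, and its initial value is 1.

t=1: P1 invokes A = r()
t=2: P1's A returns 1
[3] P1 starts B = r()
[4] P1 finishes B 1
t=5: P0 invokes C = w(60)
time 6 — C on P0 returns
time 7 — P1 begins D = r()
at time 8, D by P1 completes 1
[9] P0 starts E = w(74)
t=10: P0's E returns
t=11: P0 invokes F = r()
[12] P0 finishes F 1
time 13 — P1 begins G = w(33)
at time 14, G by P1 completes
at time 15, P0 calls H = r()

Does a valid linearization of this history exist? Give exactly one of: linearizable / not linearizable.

not linearizable

prefix check: 1..7 passes, 1..8 fails once D's time-8 response joins
exhaustive check: the 4 completed atomic register ops admit one real-time order; illegal
sample order A, B, C, D stalls at step 4 — D r() → 1 has no legal effect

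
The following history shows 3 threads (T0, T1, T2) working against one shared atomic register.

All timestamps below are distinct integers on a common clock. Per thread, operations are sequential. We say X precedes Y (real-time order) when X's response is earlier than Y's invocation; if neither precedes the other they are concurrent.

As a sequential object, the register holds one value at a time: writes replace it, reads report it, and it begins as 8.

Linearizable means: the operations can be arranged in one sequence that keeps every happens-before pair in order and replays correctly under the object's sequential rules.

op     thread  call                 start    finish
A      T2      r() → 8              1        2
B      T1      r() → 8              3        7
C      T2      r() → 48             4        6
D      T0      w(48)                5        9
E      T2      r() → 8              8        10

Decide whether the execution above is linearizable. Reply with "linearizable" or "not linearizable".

not linearizable

the violation lands at event 10, E's response at time 10: events 1..9 linearize, events 1..10 do not
all 8 real-time-respecting orders fail — 5 completed atomic register operations, no legal replay
one such order, A, B, C, D, E, breaks at step 3 where C r() → 48 is illegal
one such order, A, B, C, E, D, breaks at step 3 where C r() → 48 is illegal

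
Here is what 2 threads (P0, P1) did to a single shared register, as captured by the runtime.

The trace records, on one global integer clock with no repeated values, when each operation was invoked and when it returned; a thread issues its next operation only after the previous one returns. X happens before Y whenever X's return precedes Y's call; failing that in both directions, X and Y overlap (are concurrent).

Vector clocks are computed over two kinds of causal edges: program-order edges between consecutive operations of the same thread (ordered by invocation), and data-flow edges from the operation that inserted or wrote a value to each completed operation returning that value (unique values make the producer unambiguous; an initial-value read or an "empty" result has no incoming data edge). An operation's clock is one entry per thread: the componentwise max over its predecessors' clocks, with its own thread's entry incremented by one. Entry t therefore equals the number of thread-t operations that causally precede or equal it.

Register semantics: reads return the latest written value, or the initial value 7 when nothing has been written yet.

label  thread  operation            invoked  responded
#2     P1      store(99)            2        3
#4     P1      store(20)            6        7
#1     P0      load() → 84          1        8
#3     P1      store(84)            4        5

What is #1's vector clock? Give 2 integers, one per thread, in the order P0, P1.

root op #2, invoked 2: fresh clock plus P1's own tick → (0, 1)
invoked at 4, #3 merges VC(#2)=(0, 1) and bumps P1's slot → (0, 2)
invoked at 6, #4 merges VC(#3)=(0, 2) and bumps P1's slot → (0, 3)
invoked at 1, #1 merges VC(#3)=(0, 2) and bumps P0's slot → (1, 2)
target: VC(#1) = (1, 2)

(1, 2)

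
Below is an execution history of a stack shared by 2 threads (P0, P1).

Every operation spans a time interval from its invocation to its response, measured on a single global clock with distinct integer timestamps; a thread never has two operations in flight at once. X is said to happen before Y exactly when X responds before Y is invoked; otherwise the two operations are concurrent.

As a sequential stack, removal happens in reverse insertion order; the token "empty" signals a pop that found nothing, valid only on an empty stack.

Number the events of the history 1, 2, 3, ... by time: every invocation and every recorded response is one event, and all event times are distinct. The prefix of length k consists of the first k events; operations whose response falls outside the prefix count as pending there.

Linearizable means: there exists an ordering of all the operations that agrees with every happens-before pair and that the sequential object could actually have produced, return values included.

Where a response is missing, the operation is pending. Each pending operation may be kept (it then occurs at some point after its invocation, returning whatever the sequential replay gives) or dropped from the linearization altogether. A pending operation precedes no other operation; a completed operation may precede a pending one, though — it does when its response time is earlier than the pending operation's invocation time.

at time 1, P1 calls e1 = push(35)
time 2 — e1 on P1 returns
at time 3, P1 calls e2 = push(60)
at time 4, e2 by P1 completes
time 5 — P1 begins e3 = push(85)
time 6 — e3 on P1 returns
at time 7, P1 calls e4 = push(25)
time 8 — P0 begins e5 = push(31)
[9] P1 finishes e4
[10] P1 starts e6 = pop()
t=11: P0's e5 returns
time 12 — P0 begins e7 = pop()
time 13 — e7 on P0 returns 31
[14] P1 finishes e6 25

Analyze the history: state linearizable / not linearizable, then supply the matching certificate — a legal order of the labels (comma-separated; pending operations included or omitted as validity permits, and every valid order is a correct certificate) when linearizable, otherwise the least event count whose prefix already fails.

linearizable — witness: e1, e2, e3, e4, e5, e7, e6

step 1: e1 push(35) — stack <35>
step 2: e2 push(60) — stack <35,60>
step 3: e3 push(85) — stack <35,60,85>
step 4: e4 push(25) — stack <35,60,85,25>
step 5: e5 push(31) — stack <35,60,85,25,31>
step 6: e7 pop() → 31 — stack <35,60,85,25>
step 7: e6 pop() → 25 — stack <35,60,85>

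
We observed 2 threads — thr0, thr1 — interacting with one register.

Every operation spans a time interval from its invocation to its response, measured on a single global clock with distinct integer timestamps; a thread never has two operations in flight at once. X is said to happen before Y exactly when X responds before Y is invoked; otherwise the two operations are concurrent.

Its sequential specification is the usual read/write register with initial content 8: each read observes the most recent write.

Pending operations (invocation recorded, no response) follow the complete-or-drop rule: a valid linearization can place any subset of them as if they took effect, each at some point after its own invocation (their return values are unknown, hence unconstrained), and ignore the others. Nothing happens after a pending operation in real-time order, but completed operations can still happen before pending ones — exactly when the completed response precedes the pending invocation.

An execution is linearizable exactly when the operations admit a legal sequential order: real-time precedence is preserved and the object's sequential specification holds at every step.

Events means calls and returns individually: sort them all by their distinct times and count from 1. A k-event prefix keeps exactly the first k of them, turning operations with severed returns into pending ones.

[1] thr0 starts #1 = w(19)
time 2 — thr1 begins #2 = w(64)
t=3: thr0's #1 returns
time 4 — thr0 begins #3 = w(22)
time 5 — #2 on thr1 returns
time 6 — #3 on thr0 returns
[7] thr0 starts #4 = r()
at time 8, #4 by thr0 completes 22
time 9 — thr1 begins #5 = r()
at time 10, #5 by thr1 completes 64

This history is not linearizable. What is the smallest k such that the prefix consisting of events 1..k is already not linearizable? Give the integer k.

10

one valid order for events 1..9 is #1, #2, #3, #4:
step 1: #1 w(19) — value 19
step 2: #2 w(64) — value 64
step 3: #3 w(22) — value 22
step 4: #4 r() → 22 — value 22
event 10 — #5's response, time 10 — after it, nothing linearizes
sample order #1, #2, #3, #4, #5 stalls at step 5 — #5 r() → 64 has no legal effect
sample order #1, #3, #2, #4, #5 stalls at step 4 — #4 r() → 22 has no legal effect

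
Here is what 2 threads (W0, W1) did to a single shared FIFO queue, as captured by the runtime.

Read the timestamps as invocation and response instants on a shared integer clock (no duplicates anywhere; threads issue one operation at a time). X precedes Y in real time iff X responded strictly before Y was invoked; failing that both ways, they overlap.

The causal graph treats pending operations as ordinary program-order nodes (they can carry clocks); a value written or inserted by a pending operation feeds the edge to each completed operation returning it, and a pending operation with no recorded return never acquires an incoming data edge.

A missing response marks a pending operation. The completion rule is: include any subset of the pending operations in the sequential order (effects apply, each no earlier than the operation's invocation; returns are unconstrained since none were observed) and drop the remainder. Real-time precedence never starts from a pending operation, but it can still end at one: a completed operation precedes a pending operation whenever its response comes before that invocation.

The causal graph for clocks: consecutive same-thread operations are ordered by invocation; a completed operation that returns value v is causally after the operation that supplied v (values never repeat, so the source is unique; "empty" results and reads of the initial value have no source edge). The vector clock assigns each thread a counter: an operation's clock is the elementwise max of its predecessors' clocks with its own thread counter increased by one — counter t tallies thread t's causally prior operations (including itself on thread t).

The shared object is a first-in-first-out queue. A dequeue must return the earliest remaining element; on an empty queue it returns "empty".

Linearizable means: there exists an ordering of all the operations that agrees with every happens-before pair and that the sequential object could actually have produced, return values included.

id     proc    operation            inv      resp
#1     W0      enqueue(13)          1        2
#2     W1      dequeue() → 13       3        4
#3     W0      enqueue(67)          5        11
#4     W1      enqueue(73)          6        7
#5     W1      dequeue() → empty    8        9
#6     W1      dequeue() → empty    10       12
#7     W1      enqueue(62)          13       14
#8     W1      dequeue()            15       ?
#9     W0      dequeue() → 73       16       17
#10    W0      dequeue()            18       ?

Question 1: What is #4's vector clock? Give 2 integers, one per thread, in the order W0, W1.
VC(#1, invoked at 1): no causal predecessors; +1 on W0 → (1, 0)
invoked at 3, #2 merges VC(#1)=(1, 0) and bumps W1's slot → (1, 1)
invoked at 5, #3 merges VC(#1)=(1, 0) and bumps W0's slot → (2, 0)
invoked at 6, #4 merges VC(#2)=(1, 1) and bumps W1's slot → (1, 2)
invoked at 8, #5 merges VC(#4)=(1, 2) and bumps W1's slot → (1, 3)
invoked at 10, #6 merges VC(#5)=(1, 3) and bumps W1's slot → (1, 4)
invoked at 16, #9 merges VC(#3)=(2, 0), VC(#4)=(1, 2) and bumps W0's slot → (3, 2)
invoked at 13, #7 merges VC(#6)=(1, 4) and bumps W1's slot → (1, 5)
invoked at 18, #10 merges VC(#9)=(3, 2) and bumps W0's slot → (4, 2)
invoked at 15, #8 merges VC(#7)=(1, 5) and bumps W1's slot → (1, 6)
target: VC(#4) = (1, 2)

(1, 2)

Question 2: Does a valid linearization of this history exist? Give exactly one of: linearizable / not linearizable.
the violation lands at event 9, #5's response at time 9: events 1..8 linearize, events 1..9 do not
the sole real-time-consistent order of 4 completed operations fails the FIFO queue replay
every completion of the 1 pending operation (#3) was checked; none linearizes
for example #1, #2, #4, #5 (pending dropped) fails at step 4: #5 dequeue() → empty is not legal there

not linearizable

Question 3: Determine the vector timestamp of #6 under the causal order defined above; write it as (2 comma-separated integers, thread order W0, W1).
invoked at 1, #1 has no predecessors; its own W0 bump gives (1, 0)
#2 (invocation 3): componentwise max over VC(#1)=(1, 0), +1 at W1, giving (1, 1)
#3 (invocation 5): componentwise max over VC(#1)=(1, 0), +1 at W0, giving (2, 0)
#4 (invocation 6): componentwise max over VC(#2)=(1, 1), +1 at W1, giving (1, 2)
#5 (invocation 8): componentwise max over VC(#4)=(1, 2), +1 at W1, giving (1, 3)
#6 (invocation 10): componentwise max over VC(#5)=(1, 3), +1 at W1, giving (1, 4)
#9 (invocation 16): componentwise max over VC(#3)=(2, 0), VC(#4)=(1, 2), +1 at W0, giving (3, 2)
#7 (invocation 13): componentwise max over VC(#6)=(1, 4), +1 at W1, giving (1, 5)
#10 (invocation 18): componentwise max over VC(#9)=(3, 2), +1 at W0, giving (4, 2)
#8 (invocation 15): componentwise max over VC(#7)=(1, 5), +1 at W1, giving (1, 6)
target: VC(#6) = (1, 4)

(1, 4)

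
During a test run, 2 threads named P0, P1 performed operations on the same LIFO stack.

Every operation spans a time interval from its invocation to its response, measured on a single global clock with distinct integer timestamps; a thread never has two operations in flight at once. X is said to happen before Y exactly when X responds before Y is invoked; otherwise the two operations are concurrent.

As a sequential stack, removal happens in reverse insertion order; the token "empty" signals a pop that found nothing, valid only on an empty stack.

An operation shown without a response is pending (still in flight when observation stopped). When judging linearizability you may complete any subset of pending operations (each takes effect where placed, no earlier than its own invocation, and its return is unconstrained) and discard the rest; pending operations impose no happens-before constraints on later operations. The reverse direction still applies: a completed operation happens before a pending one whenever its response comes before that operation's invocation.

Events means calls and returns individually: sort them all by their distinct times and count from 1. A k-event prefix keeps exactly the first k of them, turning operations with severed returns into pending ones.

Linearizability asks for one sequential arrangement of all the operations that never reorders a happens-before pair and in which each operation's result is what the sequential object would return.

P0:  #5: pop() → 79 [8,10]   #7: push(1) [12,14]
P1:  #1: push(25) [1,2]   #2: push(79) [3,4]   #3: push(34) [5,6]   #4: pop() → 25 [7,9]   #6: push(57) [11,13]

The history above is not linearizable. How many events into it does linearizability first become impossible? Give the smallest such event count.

a valid linearization of events 1..8 exists, for instance #1, #2, #3:
step 1: #1 push(25) — stack <25>
step 2: #2 push(79) — stack <25,79>
step 3: #3 push(34) — stack <25,79,34>
event 9 — #4's response, time 9 — after it, nothing linearizes
including or dropping the 1 pending operation (#5) in any combination fails
take #1, #2, #3, #4 (pending dropped): step 4 already fails, because #4 pop() → 25 cannot occur there

9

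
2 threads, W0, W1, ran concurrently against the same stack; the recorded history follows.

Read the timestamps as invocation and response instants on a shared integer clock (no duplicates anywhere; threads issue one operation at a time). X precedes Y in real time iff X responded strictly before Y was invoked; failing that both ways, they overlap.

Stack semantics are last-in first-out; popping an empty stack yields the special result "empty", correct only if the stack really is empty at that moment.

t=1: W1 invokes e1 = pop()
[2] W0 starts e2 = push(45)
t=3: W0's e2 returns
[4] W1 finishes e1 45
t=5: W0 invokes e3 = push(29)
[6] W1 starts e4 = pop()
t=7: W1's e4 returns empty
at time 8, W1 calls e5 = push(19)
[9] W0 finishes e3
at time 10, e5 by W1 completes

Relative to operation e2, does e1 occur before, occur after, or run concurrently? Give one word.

concurrent

e1 spans [1,4], e2 spans [2,3]
the intervals overlap in both directions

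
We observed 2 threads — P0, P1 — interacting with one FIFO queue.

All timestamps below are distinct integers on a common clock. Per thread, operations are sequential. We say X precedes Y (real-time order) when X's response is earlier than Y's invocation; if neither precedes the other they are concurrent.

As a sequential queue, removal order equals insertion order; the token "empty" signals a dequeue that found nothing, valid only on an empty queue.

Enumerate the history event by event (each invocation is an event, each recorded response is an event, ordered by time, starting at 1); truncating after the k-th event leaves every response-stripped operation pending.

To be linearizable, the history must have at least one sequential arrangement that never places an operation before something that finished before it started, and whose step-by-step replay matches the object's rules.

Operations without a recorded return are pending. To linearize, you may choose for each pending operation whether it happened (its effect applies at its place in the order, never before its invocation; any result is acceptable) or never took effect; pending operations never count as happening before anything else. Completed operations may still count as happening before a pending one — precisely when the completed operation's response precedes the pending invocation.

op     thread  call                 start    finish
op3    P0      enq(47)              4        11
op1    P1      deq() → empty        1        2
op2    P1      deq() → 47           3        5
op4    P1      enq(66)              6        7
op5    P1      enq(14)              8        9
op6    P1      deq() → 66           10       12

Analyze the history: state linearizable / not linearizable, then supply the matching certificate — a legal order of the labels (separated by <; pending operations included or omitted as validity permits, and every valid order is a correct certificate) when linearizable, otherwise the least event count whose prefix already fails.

linearizable — witness: op1 < op3 < op2 < op4 < op5 < op6

step 1: op1 deq() → empty — queue <>
step 2: op3 enq(47) — queue <47>
step 3: op2 deq() → 47 — queue <>
step 4: op4 enq(66) — queue <66>
step 5: op5 enq(14) — queue <66,14>
step 6: op6 deq() → 66 — queue <14>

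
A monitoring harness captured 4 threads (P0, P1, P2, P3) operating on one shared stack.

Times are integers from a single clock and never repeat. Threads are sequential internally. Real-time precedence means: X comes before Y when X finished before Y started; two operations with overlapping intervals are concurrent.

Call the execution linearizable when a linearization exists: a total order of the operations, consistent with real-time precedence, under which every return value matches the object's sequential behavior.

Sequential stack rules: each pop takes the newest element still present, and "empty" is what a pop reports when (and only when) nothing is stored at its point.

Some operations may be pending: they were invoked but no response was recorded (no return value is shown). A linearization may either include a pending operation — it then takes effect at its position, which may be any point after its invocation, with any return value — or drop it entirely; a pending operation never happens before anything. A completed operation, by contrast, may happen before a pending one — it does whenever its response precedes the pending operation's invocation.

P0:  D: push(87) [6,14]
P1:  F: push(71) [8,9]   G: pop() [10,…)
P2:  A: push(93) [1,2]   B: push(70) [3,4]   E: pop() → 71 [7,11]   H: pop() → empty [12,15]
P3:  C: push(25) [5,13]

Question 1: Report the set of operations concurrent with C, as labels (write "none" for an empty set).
D, E, F, G, H

C spans [5,13]; an op avoiding the whole window 5..13 is ordered, any other is concurrent
A [1,2]: before
B [3,4]: before
D [6,14]: concurrent
E [7,11]: concurrent
F [8,9]: concurrent
G [10,…): concurrent
H [12,15]: concurrent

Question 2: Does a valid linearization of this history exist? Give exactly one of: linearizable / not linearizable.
not linearizable

the violation lands at event 15, H's response at time 15: events 1..14 linearize, events 1..15 do not
40 orders of the 7 completed stack ops respect real time; none is legal
no escape via the 1 pending operation (G): every completion choice fails
for example A, B, C, D, E, F, H (pending dropped) fails at step 5: E pop() → 71 is not legal there
for example A, B, C, D, F, E, H (pending dropped) fails at step 7: H pop() → empty is not legal there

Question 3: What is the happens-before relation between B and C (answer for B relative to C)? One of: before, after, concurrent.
before

B spans [3,4], C spans [5,13]
resp(B)=4 < inv(C)=5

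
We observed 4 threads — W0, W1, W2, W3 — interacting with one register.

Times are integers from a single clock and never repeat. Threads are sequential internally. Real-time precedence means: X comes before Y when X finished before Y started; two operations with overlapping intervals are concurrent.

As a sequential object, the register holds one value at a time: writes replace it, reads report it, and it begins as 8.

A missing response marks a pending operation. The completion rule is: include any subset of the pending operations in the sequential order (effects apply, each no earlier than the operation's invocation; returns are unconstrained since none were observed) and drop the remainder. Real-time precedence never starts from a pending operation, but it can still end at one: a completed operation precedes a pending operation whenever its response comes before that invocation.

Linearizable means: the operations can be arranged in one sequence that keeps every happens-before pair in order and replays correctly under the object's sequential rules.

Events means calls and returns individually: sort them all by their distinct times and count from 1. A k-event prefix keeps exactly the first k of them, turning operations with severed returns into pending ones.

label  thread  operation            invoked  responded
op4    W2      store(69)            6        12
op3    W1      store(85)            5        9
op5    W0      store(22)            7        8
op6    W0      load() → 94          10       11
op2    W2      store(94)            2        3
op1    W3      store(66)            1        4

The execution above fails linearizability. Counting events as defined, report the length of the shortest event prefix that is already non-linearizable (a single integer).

a valid linearization of events 1..10 exists, for instance op1, op2, op3, op4, op5:
after step 1 (op1 store(66)): value 66
after step 2 (op2 store(94)): value 94
after step 3 (op3 store(85)): value 85
after step 4 (op4 store(69) (pending, included)): value 69
after step 5 (op5 store(22)): value 22
with event 11 included (op6 responding at time 11), all real-time-consistent orders fail
no escape via the 1 pending operation (op4): every completion choice fails
for example op1, op2, op3, op5, op6 (pending dropped) fails at step 5: op6 load() → 94 is not legal there
for example op1, op2, op5, op3, op6 (pending dropped) fails at step 5: op6 load() → 94 is not legal there

11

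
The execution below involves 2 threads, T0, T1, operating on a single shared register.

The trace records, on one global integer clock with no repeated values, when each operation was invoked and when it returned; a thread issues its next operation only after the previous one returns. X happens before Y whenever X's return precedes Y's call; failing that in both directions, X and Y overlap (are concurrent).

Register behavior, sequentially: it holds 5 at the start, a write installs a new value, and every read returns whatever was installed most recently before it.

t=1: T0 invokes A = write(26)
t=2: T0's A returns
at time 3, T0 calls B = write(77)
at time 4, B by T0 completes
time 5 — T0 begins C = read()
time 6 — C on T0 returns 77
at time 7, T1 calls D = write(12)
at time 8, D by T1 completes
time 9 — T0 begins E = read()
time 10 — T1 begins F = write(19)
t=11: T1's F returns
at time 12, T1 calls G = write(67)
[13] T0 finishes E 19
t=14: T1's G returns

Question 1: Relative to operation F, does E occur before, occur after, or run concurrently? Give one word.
Answer: concurrent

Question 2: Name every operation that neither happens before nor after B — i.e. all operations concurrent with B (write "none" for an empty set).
Answer: none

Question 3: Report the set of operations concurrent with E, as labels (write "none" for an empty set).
Answer: F, G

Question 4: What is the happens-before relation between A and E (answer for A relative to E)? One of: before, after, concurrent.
Answer: before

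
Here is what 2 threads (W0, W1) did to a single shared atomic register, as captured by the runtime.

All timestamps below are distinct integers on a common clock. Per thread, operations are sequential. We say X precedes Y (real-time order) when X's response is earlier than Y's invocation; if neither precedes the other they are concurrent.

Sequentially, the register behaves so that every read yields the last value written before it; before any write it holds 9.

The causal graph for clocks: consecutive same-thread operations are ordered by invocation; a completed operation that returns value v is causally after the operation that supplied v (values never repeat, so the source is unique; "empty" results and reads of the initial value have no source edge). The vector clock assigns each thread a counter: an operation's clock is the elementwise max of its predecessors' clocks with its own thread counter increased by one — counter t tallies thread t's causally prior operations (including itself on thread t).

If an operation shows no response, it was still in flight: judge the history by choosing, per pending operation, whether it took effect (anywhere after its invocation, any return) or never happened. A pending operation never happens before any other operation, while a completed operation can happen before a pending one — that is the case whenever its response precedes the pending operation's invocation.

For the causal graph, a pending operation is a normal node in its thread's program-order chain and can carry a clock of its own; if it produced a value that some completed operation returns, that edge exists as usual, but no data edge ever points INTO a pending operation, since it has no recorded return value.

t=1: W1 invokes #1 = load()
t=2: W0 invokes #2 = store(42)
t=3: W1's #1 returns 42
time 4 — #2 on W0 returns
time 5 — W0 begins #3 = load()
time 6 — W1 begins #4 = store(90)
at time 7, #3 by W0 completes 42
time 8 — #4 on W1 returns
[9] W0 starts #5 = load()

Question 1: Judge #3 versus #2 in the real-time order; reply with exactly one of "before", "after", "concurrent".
after

#3 spans [5,7], #2 spans [2,4]
resp(#2)=4 < inv(#3)=5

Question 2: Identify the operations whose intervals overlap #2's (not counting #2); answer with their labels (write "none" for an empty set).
#1

overlap test against #2 [2,4]: concurrent iff the interval meets 2..4
#1 [1,3]: concurrent
#3 [5,7]: after
#4 [6,8]: after
#5 [9,…): after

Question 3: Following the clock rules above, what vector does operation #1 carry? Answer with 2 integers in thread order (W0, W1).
(1, 1)

no predecessors for #2 (invoked 2): W0 increments from zero → (1, 0)
VC(#1, invoked at 1): max of VC(#2)=(1, 0), then +1 on thread W1 → (1, 1)
VC(#3, invoked at 5): max of VC(#2)=(1, 0), then +1 on thread W0 → (2, 0)
VC(#4, invoked at 6): max of VC(#1)=(1, 1), then +1 on thread W1 → (1, 2)
VC(#5, invoked at 9): max of VC(#3)=(2, 0), then +1 on thread W0 → (3, 0)
target: VC(#1) = (1, 1)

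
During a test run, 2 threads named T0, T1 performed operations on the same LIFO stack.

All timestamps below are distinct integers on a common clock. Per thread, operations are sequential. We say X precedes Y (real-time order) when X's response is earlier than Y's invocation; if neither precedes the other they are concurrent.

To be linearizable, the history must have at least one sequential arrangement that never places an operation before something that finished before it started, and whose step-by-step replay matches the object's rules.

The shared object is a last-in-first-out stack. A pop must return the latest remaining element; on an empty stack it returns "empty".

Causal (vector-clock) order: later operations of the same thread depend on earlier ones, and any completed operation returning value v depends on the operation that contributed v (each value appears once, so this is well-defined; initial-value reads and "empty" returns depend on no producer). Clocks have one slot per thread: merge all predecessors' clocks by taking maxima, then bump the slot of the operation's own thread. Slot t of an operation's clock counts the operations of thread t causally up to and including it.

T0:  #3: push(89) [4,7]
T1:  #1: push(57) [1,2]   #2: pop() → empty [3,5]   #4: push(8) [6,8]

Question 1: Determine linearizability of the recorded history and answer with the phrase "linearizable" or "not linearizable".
not linearizable

the violation lands at event 5, #2's response at time 5: events 1..4 linearize, events 1..5 do not
the sole real-time-consistent order of 2 completed operations fails the LIFO stack replay
no completion choice of the 1 pending operation (#3) rescues it — every subset was tried
sample order #1, #2 (pending dropped) stalls at step 2 — #2 pop() → empty has no legal effect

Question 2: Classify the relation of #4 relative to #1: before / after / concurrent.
after

#4 spans [6,8], #1 spans [1,2]
resp(#1)=2 < inv(#4)=6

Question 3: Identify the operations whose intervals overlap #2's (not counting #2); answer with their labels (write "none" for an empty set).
#3

#2 runs from 3 to 5; window-overlapping ops are concurrent
#1 [1,2]: before
#3 [4,7]: concurrent
#4 [6,8]: after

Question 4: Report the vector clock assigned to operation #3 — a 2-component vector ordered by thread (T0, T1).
(1, 0)

invoked at 1, #1 has no predecessors; its own T1 bump gives (0, 1)
invoked at 4, #3 has no predecessors; its own T0 bump gives (1, 0)
from VC(#1)=(0, 1), #2 (invoked 3) maxes components and bumps T1 → (0, 2)
from VC(#2)=(0, 2), #4 (invoked 6) maxes components and bumps T1 → (0, 3)
target: VC(#3) = (1, 0)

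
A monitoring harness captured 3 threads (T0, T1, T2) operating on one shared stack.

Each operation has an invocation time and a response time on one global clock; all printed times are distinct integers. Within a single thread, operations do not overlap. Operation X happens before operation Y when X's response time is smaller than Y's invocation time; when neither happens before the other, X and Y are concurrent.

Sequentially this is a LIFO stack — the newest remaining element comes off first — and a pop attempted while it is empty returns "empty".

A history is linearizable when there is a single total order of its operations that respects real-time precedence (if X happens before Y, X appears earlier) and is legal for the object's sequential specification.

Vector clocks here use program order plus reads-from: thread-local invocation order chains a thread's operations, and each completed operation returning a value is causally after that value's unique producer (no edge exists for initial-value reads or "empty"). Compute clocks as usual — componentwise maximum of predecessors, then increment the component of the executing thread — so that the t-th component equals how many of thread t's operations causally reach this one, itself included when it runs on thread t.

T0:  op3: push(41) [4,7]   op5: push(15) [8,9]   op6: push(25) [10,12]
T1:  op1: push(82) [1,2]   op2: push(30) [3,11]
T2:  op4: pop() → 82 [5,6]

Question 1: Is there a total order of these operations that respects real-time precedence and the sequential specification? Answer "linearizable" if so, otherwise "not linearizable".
one valid linearization: op1, op4, op2, op3, op5, op6
step 1: op1 push(82) — stack <82>
step 2: op4 pop() → 82 — stack <>
step 3: op2 push(30) — stack <30>
step 4: op3 push(41) — stack <30,41>
step 5: op5 push(15) — stack <30,41,15>
step 6: op6 push(25) — stack <30,41,15,25>

linearizable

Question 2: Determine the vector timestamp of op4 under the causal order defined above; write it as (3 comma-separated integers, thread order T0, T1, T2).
VC(op1, invoked at 1): no causal predecessors; +1 on T1 → (0, 1, 0)
VC(op3, invoked at 4): no causal predecessors; +1 on T0 → (1, 0, 0)
op4 (invocation 5): componentwise max over VC(op1)=(0, 1, 0), +1 at T2, giving (0, 1, 1)
op2 (invocation 3): componentwise max over VC(op1)=(0, 1, 0), +1 at T1, giving (0, 2, 0)
op5 (invocation 8): componentwise max over VC(op3)=(1, 0, 0), +1 at T0, giving (2, 0, 0)
op6 (invocation 10): componentwise max over VC(op5)=(2, 0, 0), +1 at T0, giving (3, 0, 0)
target: VC(op4) = (0, 1, 1)

(0, 1, 1)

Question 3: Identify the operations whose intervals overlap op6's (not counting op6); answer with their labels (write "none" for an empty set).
overlap test against op6 [10,12]: concurrent iff the interval meets 10..12
op1 [1,2]: before
op2 [3,11]: concurrent
op3 [4,7]: before
op4 [5,6]: before
op5 [8,9]: before

op2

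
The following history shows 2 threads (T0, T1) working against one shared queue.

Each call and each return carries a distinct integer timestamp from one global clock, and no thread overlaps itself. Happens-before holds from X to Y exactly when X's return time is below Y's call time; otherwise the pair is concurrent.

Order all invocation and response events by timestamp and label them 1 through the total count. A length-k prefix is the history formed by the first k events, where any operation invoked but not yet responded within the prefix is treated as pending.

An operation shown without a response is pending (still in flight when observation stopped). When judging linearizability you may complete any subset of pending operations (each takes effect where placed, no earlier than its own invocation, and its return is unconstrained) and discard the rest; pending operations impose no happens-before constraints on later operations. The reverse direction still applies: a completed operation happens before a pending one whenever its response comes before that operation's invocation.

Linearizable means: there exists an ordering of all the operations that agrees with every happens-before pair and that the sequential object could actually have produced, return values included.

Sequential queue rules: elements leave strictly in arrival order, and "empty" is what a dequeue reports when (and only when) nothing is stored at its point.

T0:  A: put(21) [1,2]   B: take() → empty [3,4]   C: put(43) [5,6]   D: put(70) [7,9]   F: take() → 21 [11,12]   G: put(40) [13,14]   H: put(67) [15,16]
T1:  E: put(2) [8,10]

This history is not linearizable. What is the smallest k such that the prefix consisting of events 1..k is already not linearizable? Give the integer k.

events 1..3 are linearizable; a witness order is A:
1. A put(21), leaving queue <21>
at event 4 (B's time-4 response) nothing linearizes any more
e.g. A, B: illegal at step 2, since B take() → empty cannot apply there

4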